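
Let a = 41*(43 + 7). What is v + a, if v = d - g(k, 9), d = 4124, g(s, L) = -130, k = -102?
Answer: 6304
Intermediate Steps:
v = 4254 (v = 4124 - 1*(-130) = 4124 + 130 = 4254)
a = 2050 (a = 41*50 = 2050)
v + a = 4254 + 2050 = 6304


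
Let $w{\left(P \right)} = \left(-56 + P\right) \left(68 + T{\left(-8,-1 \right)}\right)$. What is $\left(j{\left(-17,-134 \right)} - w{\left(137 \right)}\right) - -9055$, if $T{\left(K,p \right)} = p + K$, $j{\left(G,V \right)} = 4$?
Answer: $4280$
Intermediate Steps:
$T{\left(K,p \right)} = K + p$
$w{\left(P \right)} = -3304 + 59 P$ ($w{\left(P \right)} = \left(-56 + P\right) \left(68 - 9\right) = \left(-56 + P\right) 59 = -3304 + 59 P$)
$\left(j{\left(-17,-134 \right)} - w{\left(137 \right)}\right) - -9055 = \left(4 - \left(-3304 + 59 \cdot 137\right)\right) - -9055 = \left(4 - \left(-3304 + 8083\right)\right) + 9055 = \left(4 - 4779\right) + 9055 = -4775 + 9055 = 4280$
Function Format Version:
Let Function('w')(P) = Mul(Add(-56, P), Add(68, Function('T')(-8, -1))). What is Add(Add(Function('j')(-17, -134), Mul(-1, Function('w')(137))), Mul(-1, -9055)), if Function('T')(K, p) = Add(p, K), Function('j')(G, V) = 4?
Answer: 4280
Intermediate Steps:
Function('T')(K, p) = Add(K, p)
Function('w')(P) = Add(-3304, Mul(59, P)) (Function('w')(P) = Mul(Add(-56, P), Add(68, Add(-8, -1))) = Mul(Add(-56, P), Add(68, -9)) = Mul(Add(-56, P), 59) = Add(-3304, Mul(59, P)))
Add(Add(Function('j')(-17, -134), Mul(-1, Function('w')(137))), Mul(-1, -9055)) = Add(Add(4, Mul(-1, Add(-3304, Mul(59, 137)))), Mul(-1, -9055)) = Add(Add(4, Mul(-1, Add(-3304, 8083))), 9055) = Add(Add(4, Mul(-1, 4779)), 9055) = Add(Add(4, -4779), 9055) = Add(-4775, 9055) = 4280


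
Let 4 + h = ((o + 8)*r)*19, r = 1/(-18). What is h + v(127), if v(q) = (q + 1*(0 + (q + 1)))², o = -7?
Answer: 1170359/18 ≈ 65020.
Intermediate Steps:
r = -1/18 ≈ -0.055556
v(q) = (1 + 2*q)² (v(q) = (q + 1*(0 + (1 + q)))² = (q + 1*(1 + q))² = (q + (1 + q))² = (1 + 2*q)²)
h = -91/18 (h = -4 + ((-7 + 8)*(-1/18))*19 = -4 + (1*(-1/18))*19 = -4 - 1/18*19 = -4 - 19/18 = -91/18 ≈ -5.0556)
h + v(127) = -91/18 + (1 + 2*127)² = -91/18 + (1 + 254)² = -91/18 + 255² = -91/18 + 65025 = 1170359/18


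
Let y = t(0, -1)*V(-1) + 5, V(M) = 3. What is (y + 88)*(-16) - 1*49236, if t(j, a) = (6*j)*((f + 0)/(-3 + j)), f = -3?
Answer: -50724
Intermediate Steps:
t(j, a) = -18*j/(-3 + j) (t(j, a) = (6*j)*((-3 + 0)/(-3 + j)) = (6*j)*(-3/(-3 + j)) = -18*j/(-3 + j))
y = 5 (y = -18*0/(-3 + 0)*3 + 5 = -18*0/(-3)*3 + 5 = -18*0*(-⅓)*3 + 5 = 0*3 + 5 = 0 + 5 = 5)
(y + 88)*(-16) - 1*49236 = (5 + 88)*(-16) - 1*49236 = 93*(-16) - 49236 = -1488 - 49236 = -50724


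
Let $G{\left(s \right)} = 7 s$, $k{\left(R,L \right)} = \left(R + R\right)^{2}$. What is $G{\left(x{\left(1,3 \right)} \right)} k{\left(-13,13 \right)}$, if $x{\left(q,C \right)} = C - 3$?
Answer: $0$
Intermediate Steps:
$x{\left(q,C \right)} = -3 + C$ ($x{\left(q,C \right)} = C - 3 = -3 + C$)
$k{\left(R,L \right)} = 4 R^{2}$ ($k{\left(R,L \right)} = \left(2 R\right)^{2} = 4 R^{2}$)
$G{\left(x{\left(1,3 \right)} \right)} k{\left(-13,13 \right)} = 7 \left(-3 + 3\right) 4 \left(-13\right)^{2} = 7 \cdot 0 \cdot 4 \cdot 169 = 0 \cdot 676 = 0$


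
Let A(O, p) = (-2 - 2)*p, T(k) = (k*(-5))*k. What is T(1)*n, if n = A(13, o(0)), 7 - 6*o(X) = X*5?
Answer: 70/3 ≈ 23.333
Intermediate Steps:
o(X) = 7/6 - 5*X/6 (o(X) = 7/6 - X*5/6 = 7/6 - 5*X/6)
T(k) = -5*k**2 (T(k) = (-5*k)*k = -5*k**2)
A(O, p) = -4*p
n = -14/3 (n = -4*(7/6 - 5/6*0) = -4*(7/6 + 0) = -4*7/6 = -14/3 ≈ -4.6667)
T(1)*n = -5*1**2*(-14/3) = -5*1*(-14/3) = -5*(-14/3) = 70/3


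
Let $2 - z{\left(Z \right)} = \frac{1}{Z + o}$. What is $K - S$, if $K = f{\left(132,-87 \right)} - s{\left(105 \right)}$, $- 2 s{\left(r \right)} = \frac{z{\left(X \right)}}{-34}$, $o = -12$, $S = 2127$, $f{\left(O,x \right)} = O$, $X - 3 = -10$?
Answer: $- \frac{2577579}{1292} \approx -1995.0$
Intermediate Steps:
$X = -7$ ($X = 3 - 10 = -7$)
$z{\left(Z \right)} = 2 - \frac{1}{-12 + Z}$ ($z{\left(Z \right)} = 2 - \frac{1}{Z - 12} = 2 - \frac{1}{-12 + Z}$)
$s{\left(r \right)} = \frac{39}{1292}$ ($s{\left(r \right)} = - \frac{\frac{-25 + 2 \left(-7\right)}{-12 - 7} \frac{1}{-34}}{2} = - \frac{\frac{-25 - 14}{-19} \left(- \frac{1}{34}\right)}{2} = - \frac{\left(- \frac{1}{19}\right) \left(-39\right) \left(- \frac{1}{34}\right)}{2} = - \frac{\frac{39}{19} \left(- \frac{1}{34}\right)}{2} = \left(- \frac{1}{2}\right) \left(- \frac{39}{646}\right) = \frac{39}{1292}$)
$K = \frac{170505}{1292}$ ($K = 132 - \frac{39}{1292} = \frac{170505}{1292} \approx 131.97$)
$K - S = \frac{170505}{1292} - 2127 = - \frac{2577579}{1292}$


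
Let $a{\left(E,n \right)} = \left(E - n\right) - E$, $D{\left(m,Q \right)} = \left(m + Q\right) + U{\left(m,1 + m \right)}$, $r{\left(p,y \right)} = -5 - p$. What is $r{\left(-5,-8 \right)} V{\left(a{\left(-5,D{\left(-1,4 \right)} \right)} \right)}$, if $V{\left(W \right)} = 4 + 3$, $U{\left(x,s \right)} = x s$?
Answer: $0$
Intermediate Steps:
$U{\left(x,s \right)} = s x$
$D{\left(m,Q \right)} = Q + m + m \left(1 + m\right)$ ($D{\left(m,Q \right)} = \left(m + Q\right) + \left(1 + m\right) m = \left(Q + m\right) + m \left(1 + m\right) = Q + m + m \left(1 + m\right)$)
$a{\left(E,n \right)} = - n$
$V{\left(W \right)} = 7$
$r{\left(-5,-8 \right)} V{\left(a{\left(-5,D{\left(-1,4 \right)} \right)} \right)} = \left(-5 - -5\right) 7 = \left(-5 + 5\right) 7 = 0 \cdot 7 = 0$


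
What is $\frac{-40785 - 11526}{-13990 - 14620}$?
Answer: $\frac{52311}{28610} \approx 1.8284$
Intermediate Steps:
$\frac{-40785 - 11526}{-13990 - 14620} = - \frac{52311}{-28610} = \left(-52311\right) \left(- \frac{1}{28610}\right) = \frac{52311}{28610}$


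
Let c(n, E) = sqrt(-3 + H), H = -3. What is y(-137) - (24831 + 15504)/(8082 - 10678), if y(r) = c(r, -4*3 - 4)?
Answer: 40335/2596 + I*sqrt(6) ≈ 15.537 + 2.4495*I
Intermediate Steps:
c(n, E) = I*sqrt(6) (c(n, E) = sqrt(-3 - 3) = sqrt(-6) = I*sqrt(6))
y(r) = I*sqrt(6)
y(-137) - (24831 + 15504)/(8082 - 10678) = I*sqrt(6) - (24831 + 15504)/(8082 - 10678) = I*sqrt(6) - 40335/(-2596) = I*sqrt(6) - 40335*(-1)/2596 = I*sqrt(6) - 1*(-40335/2596) = I*sqrt(6) + 40335/2596 = 40335/2596 + I*sqrt(6)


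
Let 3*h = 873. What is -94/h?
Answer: -94/291 ≈ -0.32302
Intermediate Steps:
h = 291 (h = (1/3)*873 = 291)
-94/h = -94/291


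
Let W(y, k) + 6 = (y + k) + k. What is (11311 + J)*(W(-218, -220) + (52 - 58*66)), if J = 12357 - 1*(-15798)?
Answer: -175229040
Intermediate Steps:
W(y, k) = -6 + y + 2*k (W(y, k) = -6 + ((y + k) + k) = -6 + ((k + y) + k) = -6 + (y + 2*k) = -6 + y + 2*k)
J = 28155 (J = 12357 + 15798 = 28155)
(11311 + J)*(W(-218, -220) + (52 - 58*66)) = (11311 + 28155)*((-6 - 218 + 2*(-220)) + (52 - 58*66)) = 39466*((-6 - 218 - 440) + (52 - 3828)) = 39466*(-664 - 3776) = 39466*(-4440) = -175229040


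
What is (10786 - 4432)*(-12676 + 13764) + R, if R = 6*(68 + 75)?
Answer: 6914010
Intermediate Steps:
R = 858 (R = 6*143 = 858)
(10786 - 4432)*(-12676 + 13764) + R = (10786 - 4432)*(-12676 + 13764) + 858 = 6354*1088 + 858 = 6913152 + 858 = 6914010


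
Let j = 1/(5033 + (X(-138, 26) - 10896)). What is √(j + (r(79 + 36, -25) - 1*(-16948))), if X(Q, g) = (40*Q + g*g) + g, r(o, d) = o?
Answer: √1946611203262/10681 ≈ 130.63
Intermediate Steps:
X(Q, g) = g + g² + 40*Q (X(Q, g) = (40*Q + g²) + g = (g² + 40*Q) + g = g + g² + 40*Q)
j = -1/10681 (j = 1/(5033 + ((26 + 26² + 40*(-138)) - 10896)) = 1/(5033 + ((26 + 676 - 5520) - 10896)) = 1/(5033 + (-4818 - 10896)) = 1/(5033 - 15714) = 1/(-10681) = -1/10681 ≈ -9.3624e-5)
√(j + (r(79 + 36, -25) - 1*(-16948))) = √(-1/10681 + ((79 + 36) - 1*(-16948))) = √(-1/10681 + (115 + 16948)) = √(-1/10681 + 17063) = √(182249902/10681) = √1946611203262/10681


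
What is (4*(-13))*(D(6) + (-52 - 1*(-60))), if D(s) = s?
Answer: -728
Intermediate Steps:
(4*(-13))*(D(6) + (-52 - 1*(-60))) = (4*(-13))*(6 + (-52 - 1*(-60))) = -52*(6 + (-52 + 60)) = -52*(6 + 8) = -52*14 = -728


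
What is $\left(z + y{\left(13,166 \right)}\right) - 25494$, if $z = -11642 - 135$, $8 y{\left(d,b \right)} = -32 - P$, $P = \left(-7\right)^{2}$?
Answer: $- \frac{298249}{8} \approx -37281.0$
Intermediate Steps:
$P = 49$
$y{\left(d,b \right)} = - \frac{81}{8}$ ($y{\left(d,b \right)} = \frac{-32 - 49}{8} = \frac{1}{8} \left(-81\right) = - \frac{81}{8}$)
$z = -11777$
$\left(z + y{\left(13,166 \right)}\right) - 25494 = \left(-11777 - \frac{81}{8}\right) - 25494 = - \frac{94297}{8} - 25494 = - \frac{298249}{8}$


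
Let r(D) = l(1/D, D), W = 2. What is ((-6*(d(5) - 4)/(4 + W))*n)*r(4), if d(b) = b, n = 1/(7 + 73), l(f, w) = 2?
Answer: -1/40 ≈ -0.025000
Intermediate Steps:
r(D) = 2
n = 1/80 ≈ 0.012500
((-6*(d(5) - 4)/(4 + W))*n)*r(4) = (-6*(5 - 4)/(4 + 2)*(1/80))*2 = (-6/6*(1/80))*2 = (-6*⅙*(1/80))*2 = -1*1/80*2 = -1/80*2 = -1/40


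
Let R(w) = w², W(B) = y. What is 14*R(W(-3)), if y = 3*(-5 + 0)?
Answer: 3150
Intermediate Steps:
y = -15 (y = 3*(-5) = -15)
W(B) = -15
14*R(W(-3)) = 14*(-15)² = 14*225 = 3150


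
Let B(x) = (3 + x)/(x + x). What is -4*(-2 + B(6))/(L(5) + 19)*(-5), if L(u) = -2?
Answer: -25/17 ≈ -1.4706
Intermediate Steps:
B(x) = (3 + x)/(2*x) (B(x) = (3 + x)/((2*x)) = (3 + x)*(1/(2*x)) = (3 + x)/(2*x))
-4*(-2 + B(6))/(L(5) + 19)*(-5) = -4*(-2 + (½)*(3 + 6)/6)/(-2 + 19)*(-5) = -4*(-2 + (½)*(⅙)*9)/17*(-5) = -4*(-2 + ¾)/17*(-5) = -(-5)/17*(-5) = -4*(-5/68)*(-5) = (5/17)*(-5) = -25/17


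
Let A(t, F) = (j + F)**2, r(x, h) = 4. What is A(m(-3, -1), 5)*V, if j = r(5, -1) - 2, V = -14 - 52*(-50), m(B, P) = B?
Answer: 126714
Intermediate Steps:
V = 2586 (V = -14 + 2600 = 2586)
j = 2 (j = 4 - 2 = 2)
A(t, F) = (2 + F)**2
A(m(-3, -1), 5)*V = (2 + 5)**2*2586 = 7**2*2586 = 49*2586 = 126714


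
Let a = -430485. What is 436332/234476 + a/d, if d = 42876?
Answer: -6852519169/837782748 ≈ -8.1794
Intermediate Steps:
436332/234476 + a/d = 436332/234476 - 430485/42876 = 436332*(1/234476) - 430485*1/42876 = 109083/58619 - 143495/14292 = -6852519169/837782748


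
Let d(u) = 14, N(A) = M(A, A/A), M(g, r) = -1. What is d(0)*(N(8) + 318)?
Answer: 4438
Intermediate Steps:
N(A) = -1
d(0)*(N(8) + 318) = 14*(-1 + 318) = 14*317 = 4438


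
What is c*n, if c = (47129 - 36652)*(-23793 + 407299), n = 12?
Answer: 48215908344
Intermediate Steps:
c = 4017992362 (c = 10477*383506 = 4017992362)
c*n = 4017992362*12 = 48215908344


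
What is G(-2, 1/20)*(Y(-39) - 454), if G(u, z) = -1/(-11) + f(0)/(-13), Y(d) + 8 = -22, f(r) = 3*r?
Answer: -44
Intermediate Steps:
Y(d) = -30 (Y(d) = -8 - 22 = -30)
G(u, z) = 1/11 (G(u, z) = -1/(-11) + (3*0)/(-13) = -1*(-1/11) + 0*(-1/13) = 1/11 + 0 = 1/11)
G(-2, 1/20)*(Y(-39) - 454) = (-30 - 454)/11 = (1/11)*(-484) = -44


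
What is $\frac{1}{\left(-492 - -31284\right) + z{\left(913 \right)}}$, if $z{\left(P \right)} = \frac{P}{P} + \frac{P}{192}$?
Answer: $\frac{192}{5913169} \approx 3.247 \cdot 10^{-5}$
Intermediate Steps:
$z{\left(P \right)} = 1 + \frac{P}{192}$ ($z{\left(P \right)} = 1 + P \frac{1}{192} = 1 + \frac{P}{192}$)
$\frac{1}{\left(-492 - -31284\right) + z{\left(913 \right)}} = \frac{1}{\left(-492 - -31284\right) + \left(1 + \frac{1}{192} \cdot 913\right)} = \frac{1}{\left(-492 + 31284\right) + \left(1 + \frac{913}{192}\right)} = \frac{1}{30792 + \frac{1105}{192}} = \frac{1}{\frac{5913169}{192}} = \frac{192}{5913169}$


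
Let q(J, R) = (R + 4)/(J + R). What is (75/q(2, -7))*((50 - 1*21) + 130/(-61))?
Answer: 204875/61 ≈ 3358.6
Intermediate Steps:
q(J, R) = (4 + R)/(J + R)
(75/q(2, -7))*((50 - 1*21) + 130/(-61)) = (75/(((4 - 7)/(2 - 7))))*((50 - 1*21) + 130/(-61)) = (75/((-3/(-5))))*((50 - 21) + 130*(-1/61)) = (75/((-1/5*(-3))))*(29 - 130/61) = (75/(3/5))*(1639/61) = (75*(5/3))*(1639/61) = 125*(1639/61) = 204875/61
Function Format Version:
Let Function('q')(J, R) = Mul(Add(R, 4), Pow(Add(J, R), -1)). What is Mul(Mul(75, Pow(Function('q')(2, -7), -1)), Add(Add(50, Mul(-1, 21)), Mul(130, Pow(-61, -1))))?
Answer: Rational(204875, 61) ≈ 3358.6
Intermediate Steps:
Function('q')(J, R) = Mul(Pow(Add(J, R), -1), Add(4, R)) (Function('q')(J, R) = Mul(Add(4, R), Pow(Add(J, R), -1)) = Mul(Pow(Add(J, R), -1), Add(4, R)))
Mul(Mul(75, Pow(Function('q')(2, -7), -1)), Add(Add(50, Mul(-1, 21)), Mul(130, Pow(-61, -1)))) = Mul(Mul(75, Pow(Mul(Pow(Add(2, -7), -1), Add(4, -7)), -1)), Add(Add(50, Mul(-1, 21)), Mul(130, Pow(-61, -1)))) = Mul(Mul(75, Pow(Mul(Pow(-5, -1), -3), -1)), Add(Add(50, -21), Mul(130, Rational(-1, 61)))) = Mul(Mul(75, Pow(Mul(Rational(-1, 5), -3), -1)), Add(29, Rational(-130, 61))) = Mul(Mul(75, Pow(Rational(3, 5), -1)), Rational(1639, 61)) = Mul(Mul(75, Rational(5, 3)), Rational(1639, 61)) = Mul(125, Rational(1639, 61)) = Rational(204875, 61)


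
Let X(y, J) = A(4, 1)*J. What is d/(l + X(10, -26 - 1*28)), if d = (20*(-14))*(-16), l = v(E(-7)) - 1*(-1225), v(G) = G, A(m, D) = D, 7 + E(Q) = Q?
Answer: 4480/1157 ≈ 3.8721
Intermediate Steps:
E(Q) = -7 + Q
X(y, J) = J (X(y, J) = 1*J = J)
l = 1211 (l = (-7 - 7) - 1*(-1225) = -14 + 1225 = 1211)
d = 4480 (d = -280*(-16) = 4480)
d/(l + X(10, -26 - 1*28)) = 4480/(1211 + (-26 - 1*28)) = 4480/(1211 + (-26 - 28)) = 4480/(1211 - 54) = 4480/1157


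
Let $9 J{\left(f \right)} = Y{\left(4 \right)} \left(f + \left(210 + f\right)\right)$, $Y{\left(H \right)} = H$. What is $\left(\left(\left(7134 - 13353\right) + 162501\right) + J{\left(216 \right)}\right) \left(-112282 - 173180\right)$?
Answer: $-44694024108$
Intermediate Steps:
$J{\left(f \right)} = \frac{280}{3} + \frac{8 f}{9}$ ($J{\left(f \right)} = \frac{4 \left(f + \left(210 + f\right)\right)}{9} = \frac{4 \left(210 + 2 f\right)}{9} = \frac{840 + 8 f}{9} = \frac{280}{3} + \frac{8 f}{9}$)
$\left(\left(\left(7134 - 13353\right) + 162501\right) + J{\left(216 \right)}\right) \left(-112282 - 173180\right) = \left(\left(\left(7134 - 13353\right) + 162501\right) + \left(\frac{280}{3} + \frac{8}{9} \cdot 216\right)\right) \left(-112282 - 173180\right) = \left(\left(-6219 + 162501\right) + \left(\frac{280}{3} + 192\right)\right) \left(-285462\right) = \left(156282 + \frac{856}{3}\right) \left(-285462\right) = \frac{469702}{3} \left(-285462\right) = -44694024108$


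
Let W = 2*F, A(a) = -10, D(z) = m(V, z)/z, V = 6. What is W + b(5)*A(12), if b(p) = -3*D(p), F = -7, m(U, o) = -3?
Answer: -32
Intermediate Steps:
D(z) = -3/z
W = -14 (W = 2*(-7) = -14)
b(p) = 9/p (b(p) = -(-9)/p = 9/p)
W + b(5)*A(12) = -14 + (9/5)*(-10) = -14 - 18 = -32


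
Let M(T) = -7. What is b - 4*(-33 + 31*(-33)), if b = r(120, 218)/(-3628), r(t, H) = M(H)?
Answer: 15324679/3628 ≈ 4224.0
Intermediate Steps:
r(t, H) = -7
b = 7/3628 (b = -7/(-3628) = -7*(-1/3628) = 7/3628 ≈ 0.0019294)
b - 4*(-33 + 31*(-33)) = 7/3628 - 4*(-33 + 31*(-33)) = 7/3628 - 4*(-33 - 1023) = 7/3628 - 4*(-1056) = 7/3628 - 1*(-4224) = 7/3628 + 4224 = 15324679/3628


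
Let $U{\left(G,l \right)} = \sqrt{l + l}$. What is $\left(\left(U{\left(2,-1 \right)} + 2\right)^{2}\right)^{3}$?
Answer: $\left(2 + i \sqrt{2}\right)^{6} \approx -184.0 - 113.14 i$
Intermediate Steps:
$U{\left(G,l \right)} = \sqrt{2} \sqrt{l}$ ($U{\left(G,l \right)} = \sqrt{2 l} = \sqrt{2} \sqrt{l}$)
$\left(\left(U{\left(2,-1 \right)} + 2\right)^{2}\right)^{3} = \left(\left(\sqrt{2} \sqrt{-1} + 2\right)^{2}\right)^{3} = \left(\left(\sqrt{2} i + 2\right)^{2}\right)^{3} = \left(\left(i \sqrt{2} + 2\right)^{2}\right)^{3} = \left(\left(2 + i \sqrt{2}\right)^{2}\right)^{3} = \left(2 + i \sqrt{2}\right)^{6}$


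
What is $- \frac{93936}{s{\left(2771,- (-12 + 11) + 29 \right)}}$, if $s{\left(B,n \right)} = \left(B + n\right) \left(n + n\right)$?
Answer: $- \frac{7828}{14005} \approx -0.55894$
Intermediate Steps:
$s{\left(B,n \right)} = 2 n \left(B + n\right)$ ($s{\left(B,n \right)} = \left(B + n\right) 2 n = 2 n \left(B + n\right)$)
$- \frac{93936}{s{\left(2771,- (-12 + 11) + 29 \right)}} = - \frac{93936}{2 \left(- (-12 + 11) + 29\right) \left(2771 + \left(- (-12 + 11) + 29\right)\right)} = - \frac{93936}{2 \left(\left(-1\right) \left(-1\right) + 29\right) \left(2771 + \left(\left(-1\right) \left(-1\right) + 29\right)\right)} = - \frac{93936}{2 \left(1 + 29\right) \left(2771 + \left(1 + 29\right)\right)} = - \frac{93936}{2 \cdot 30 \left(2771 + 30\right)} = - \frac{93936}{2 \cdot 30 \cdot 2801} = - \frac{93936}{168060} = \left(-93936\right) \frac{1}{168060} = - \frac{7828}{14005}$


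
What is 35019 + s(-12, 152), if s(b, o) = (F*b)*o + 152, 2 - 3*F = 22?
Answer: 47331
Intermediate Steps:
F = -20/3 (F = ⅔ - ⅓*22 = ⅔ - 22/3 = -20/3 ≈ -6.6667)
s(b, o) = 152 - 20*b*o/3 (s(b, o) = (-20*b/3)*o + 152 = -20*b*o/3 + 152 = 152 - 20*b*o/3)
35019 + s(-12, 152) = 35019 + (152 - 20/3*(-12)*152) = 35019 + (152 + 12160) = 35019 + 12312 = 47331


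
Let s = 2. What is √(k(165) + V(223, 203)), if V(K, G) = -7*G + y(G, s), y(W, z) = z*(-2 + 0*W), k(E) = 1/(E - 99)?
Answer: I*√6207234/66 ≈ 37.749*I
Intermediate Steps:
k(E) = 1/(-99 + E)
y(W, z) = -2*z (y(W, z) = z*(-2 + 0) = z*(-2) = -2*z)
V(K, G) = -4 - 7*G (V(K, G) = -7*G - 2*2 = -7*G - 4 = -4 - 7*G)
√(k(165) + V(223, 203)) = √(1/(-99 + 165) + (-4 - 7*203)) = √(1/66 + (-4 - 1421)) = √(1/66 - 1425) = √(-94049/66) = I*√6207234/66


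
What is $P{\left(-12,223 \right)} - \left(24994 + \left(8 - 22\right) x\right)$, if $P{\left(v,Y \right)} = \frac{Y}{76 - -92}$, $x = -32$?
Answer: $- \frac{4274033}{168} \approx -25441.0$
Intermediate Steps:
$P{\left(v,Y \right)} = \frac{Y}{168}$ ($P{\left(v,Y \right)} = \frac{Y}{76 + 92} = \frac{Y}{168}$)
$P{\left(-12,223 \right)} - \left(24994 + \left(8 - 22\right) x\right) = \frac{1}{168} \cdot 223 - \left(24994 + \left(8 - 22\right) \left(-32\right)\right) = \frac{223}{168} - \left(24994 - -448\right) = \frac{223}{168} - 25442 = - \frac{4274033}{168}$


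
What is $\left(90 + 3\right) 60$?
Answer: $5580$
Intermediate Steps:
$\left(90 + 3\right) 60 = 93 \cdot 60 = 5580$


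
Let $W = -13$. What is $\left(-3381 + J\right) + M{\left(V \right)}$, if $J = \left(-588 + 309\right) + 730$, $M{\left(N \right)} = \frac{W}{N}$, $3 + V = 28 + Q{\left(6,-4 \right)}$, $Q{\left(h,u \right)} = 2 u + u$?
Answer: $-2931$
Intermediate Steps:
$Q{\left(h,u \right)} = 3 u$
$V = 13$ ($V = -3 + \left(28 + 3 \left(-4\right)\right) = -3 + \left(28 - 12\right) = -3 + 16 = 13$)
$M{\left(N \right)} = - \frac{13}{N}$
$J = 451$ ($J = -279 + 730 = 451$)
$\left(-3381 + J\right) + M{\left(V \right)} = \left(-3381 + 451\right) - \frac{13}{13} = -2930 - 1 = -2931$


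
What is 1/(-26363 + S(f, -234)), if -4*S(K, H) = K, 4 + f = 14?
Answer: -2/52731 ≈ -3.7928e-5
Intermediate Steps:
f = 10 (f = -4 + 14 = 10)
S(K, H) = -K/4
1/(-26363 + S(f, -234)) = 1/(-26363 - ¼*10) = 1/(-26363 - 5/2) = 1/(-52731/2) = -2/52731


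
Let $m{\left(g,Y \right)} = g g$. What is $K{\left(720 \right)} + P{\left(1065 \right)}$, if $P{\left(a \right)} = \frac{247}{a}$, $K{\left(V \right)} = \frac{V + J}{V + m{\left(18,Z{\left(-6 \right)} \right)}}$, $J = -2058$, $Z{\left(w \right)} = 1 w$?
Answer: $- \frac{21613}{20590} \approx -1.0497$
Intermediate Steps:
$Z{\left(w \right)} = w$
$m{\left(g,Y \right)} = g^{2}$
$K{\left(V \right)} = \frac{-2058 + V}{324 + V}$ ($K{\left(V \right)} = \frac{V - 2058}{V + 18^{2}} = \frac{-2058 + V}{V + 324} = \frac{-2058 + V}{324 + V}$)
$K{\left(720 \right)} + P{\left(1065 \right)} = \frac{-2058 + 720}{324 + 720} + \frac{247}{1065} = \frac{1}{1044} \left(-1338\right) + 247 \cdot \frac{1}{1065} = \frac{1}{1044} \left(-1338\right) + \frac{247}{1065} = - \frac{223}{174} + \frac{247}{1065} = - \frac{21613}{20590}$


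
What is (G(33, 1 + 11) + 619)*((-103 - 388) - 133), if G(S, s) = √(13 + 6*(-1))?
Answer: -386256 - 624*√7 ≈ -3.8791e+5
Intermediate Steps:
G(S, s) = √7 (G(S, s) = √(13 - 6) = √7)
(G(33, 1 + 11) + 619)*((-103 - 388) - 133) = (√7 + 619)*((-103 - 388) - 133) = (619 + √7)*(-491 - 133) = (619 + √7)*(-624) = -386256 - 624*√7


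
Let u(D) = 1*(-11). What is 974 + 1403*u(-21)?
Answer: -14459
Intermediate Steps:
u(D) = -11
974 + 1403*u(-21) = 974 + 1403*(-11) = 974 - 15433 = -14459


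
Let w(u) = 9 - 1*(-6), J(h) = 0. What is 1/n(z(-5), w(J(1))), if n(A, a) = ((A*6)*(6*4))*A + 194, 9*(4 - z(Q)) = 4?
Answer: 9/18130 ≈ 0.00049641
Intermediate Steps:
w(u) = 15 (w(u) = 9 + 6 = 15)
z(Q) = 32/9 (z(Q) = 4 - ⅑*4 = 4 - 4/9 = 32/9)
n(A, a) = 194 + 144*A² (n(A, a) = ((6*A)*24)*A + 194 = (144*A)*A + 194 = 144*A² + 194 = 194 + 144*A²)
1/n(z(-5), w(J(1))) = 1/(194 + 144*(32/9)²) = 1/(194 + 144*(1024/81)) = 1/(194 + 16384/9) = 1/(18130/9) = 9/18130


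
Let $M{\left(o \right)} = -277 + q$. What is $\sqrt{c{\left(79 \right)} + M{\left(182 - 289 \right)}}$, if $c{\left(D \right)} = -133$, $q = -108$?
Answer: $i \sqrt{518} \approx 22.76 i$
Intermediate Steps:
$M{\left(o \right)} = -385$ ($M{\left(o \right)} = -277 - 108 = -385$)
$\sqrt{c{\left(79 \right)} + M{\left(182 - 289 \right)}} = \sqrt{-133 - 385} = \sqrt{-518} = i \sqrt{518}$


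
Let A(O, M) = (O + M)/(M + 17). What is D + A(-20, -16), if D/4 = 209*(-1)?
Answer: -872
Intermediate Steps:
A(O, M) = (M + O)/(17 + M)
D = -836 (D = 4*(209*(-1)) = 4*(-209) = -836)
D + A(-20, -16) = -836 + (-16 - 20)/(17 - 16) = -836 - 36/1 = -836 + 1*(-36) = -836 - 36 = -872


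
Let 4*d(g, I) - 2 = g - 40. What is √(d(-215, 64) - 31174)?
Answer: I*√124949/2 ≈ 176.74*I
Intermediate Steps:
d(g, I) = -19/2 + g/4 (d(g, I) = ½ + (g - 40)/4 = ½ + (-40 + g)/4 = ½ + (-10 + g/4) = -19/2 + g/4)
√(d(-215, 64) - 31174) = √((-19/2 + (¼)*(-215)) - 31174) = √((-19/2 - 215/4) - 31174) = √(-253/4 - 31174) = √(-124949/4) = I*√124949/2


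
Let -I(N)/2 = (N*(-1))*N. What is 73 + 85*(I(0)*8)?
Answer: 73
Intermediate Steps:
I(N) = 2*N**2 (I(N) = -2*N*(-1)*N = -2*(-N)*N = -(-2)*N**2 = 2*N**2)
73 + 85*(I(0)*8) = 73 + 85*((2*0**2)*8) = 73 + 85*((2*0)*8) = 73 + 85*(0*8) = 73 + 85*0 = 73 + 0 = 73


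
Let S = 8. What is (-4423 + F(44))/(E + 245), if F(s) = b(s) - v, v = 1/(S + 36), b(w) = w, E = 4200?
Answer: -192677/195580 ≈ -0.98516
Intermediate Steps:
v = 1/44 (v = 1/(8 + 36) = 1/44 ≈ 0.022727)
F(s) = -1/44 + s (F(s) = s - 1*1/44 = s - 1/44 = -1/44 + s)
(-4423 + F(44))/(E + 245) = (-4423 + (-1/44 + 44))/(4200 + 245) = (-4423 + 1935/44)/4445 = -192677/44*1/4445 = -192677/195580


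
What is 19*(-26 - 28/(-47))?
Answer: -22686/47 ≈ -482.68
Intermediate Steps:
19*(-26 - 28/(-47)) = 19*(-26 - 28*(-1/47)) = 19*(-26 + 28/47) = 19*(-1194/47) = -22686/47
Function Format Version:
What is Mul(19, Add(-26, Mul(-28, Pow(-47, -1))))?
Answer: Rational(-22686, 47) ≈ -482.68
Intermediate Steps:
Mul(19, Add(-26, Mul(-28, Pow(-47, -1)))) = Mul(19, Add(-26, Mul(-28, Rational(-1, 47)))) = Mul(19, Add(-26, Rational(28, 47))) = Mul(19, Rational(-1194, 47)) = Rational(-22686, 47)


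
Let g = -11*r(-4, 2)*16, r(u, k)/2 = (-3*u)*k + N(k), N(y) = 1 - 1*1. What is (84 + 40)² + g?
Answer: 6928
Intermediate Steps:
N(y) = 0 (N(y) = 1 - 1 = 0)
r(u, k) = -6*k*u (r(u, k) = 2*((-3*u)*k + 0) = 2*(-3*k*u + 0) = 2*(-3*k*u) = -6*k*u)
g = -8448 (g = -(-66)*2*(-4)*16 = -11*48*16 = -528*16 = -8448)
(84 + 40)² + g = (84 + 40)² - 8448 = 124² - 8448 = 15376 - 8448 = 6928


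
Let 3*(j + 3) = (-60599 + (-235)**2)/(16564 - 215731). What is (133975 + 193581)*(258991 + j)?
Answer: 50687847906839272/597501 ≈ 8.4833e+10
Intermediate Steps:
j = -1787129/597501 (j = -3 + ((-60599 + (-235)**2)/(16564 - 215731))/3 = -3 + ((-60599 + 55225)/(-199167))/3 = -3 + (-5374*(-1/199167))/3 = -3 + (1/3)*(5374/199167) = -3 + 5374/597501 = -1787129/597501 ≈ -2.9910)
(133975 + 193581)*(258991 + j) = (133975 + 193581)*(258991 - 1787129/597501) = 327556*(154745594362/597501) = 50687847906839272/597501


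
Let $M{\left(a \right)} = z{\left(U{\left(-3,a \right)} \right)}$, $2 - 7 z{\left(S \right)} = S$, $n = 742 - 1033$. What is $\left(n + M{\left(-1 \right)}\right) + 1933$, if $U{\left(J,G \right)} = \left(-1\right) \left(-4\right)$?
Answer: $\frac{11492}{7} \approx 1641.7$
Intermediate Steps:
$U{\left(J,G \right)} = 4$
$n = -291$
$z{\left(S \right)} = \frac{2}{7} - \frac{S}{7}$
$M{\left(a \right)} = - \frac{2}{7}$ ($M{\left(a \right)} = \frac{2}{7} - \frac{4}{7} = - \frac{2}{7}$)
$\left(n + M{\left(-1 \right)}\right) + 1933 = \left(-291 - \frac{2}{7}\right) + 1933 = - \frac{2039}{7} + 1933 = \frac{11492}{7}$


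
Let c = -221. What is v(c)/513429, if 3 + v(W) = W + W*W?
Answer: 48617/513429 ≈ 0.094691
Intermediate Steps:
v(W) = -3 + W + W² (v(W) = -3 + (W + W*W) = -3 + (W + W²) = -3 + W + W²)
v(c)/513429 = (-3 - 221 + (-221)²)/513429 = (-3 - 221 + 48841)*(1/513429) = 48617*(1/513429) = 48617/513429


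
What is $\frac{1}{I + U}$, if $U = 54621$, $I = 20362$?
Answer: $\frac{1}{74983} \approx 1.3336 \cdot 10^{-5}$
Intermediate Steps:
$\frac{1}{I + U} = \frac{1}{20362 + 54621} = \frac{1}{74983}$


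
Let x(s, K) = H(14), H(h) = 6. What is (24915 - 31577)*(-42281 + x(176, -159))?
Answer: 281636050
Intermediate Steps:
x(s, K) = 6
(24915 - 31577)*(-42281 + x(176, -159)) = (24915 - 31577)*(-42281 + 6) = -6662*(-42275) = 281636050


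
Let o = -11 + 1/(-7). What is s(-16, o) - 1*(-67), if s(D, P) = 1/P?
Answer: 5219/78 ≈ 66.910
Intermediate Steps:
o = -78/7 (o = -11 + 1*(-⅐) = -11 - ⅐ = -78/7 ≈ -11.143)
s(-16, o) - 1*(-67) = 1/(-78/7) - 1*(-67) = -7/78 + 67 = 5219/78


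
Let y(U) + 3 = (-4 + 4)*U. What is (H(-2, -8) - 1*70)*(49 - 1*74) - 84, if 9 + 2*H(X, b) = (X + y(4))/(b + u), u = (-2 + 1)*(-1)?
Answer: 12387/7 ≈ 1769.6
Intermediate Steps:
u = 1 (u = -1*(-1) = 1)
y(U) = -3 (y(U) = -3 + (-4 + 4)*U = -3 + 0*U = -3 + 0 = -3)
H(X, b) = -9/2 + (-3 + X)/(2*(1 + b)) (H(X, b) = -9/2 + ((X - 3)/(b + 1))/2 = -9/2 + ((-3 + X)/(1 + b))/2 = -9/2 + (-3 + X)/(2*(1 + b)))
(H(-2, -8) - 1*70)*(49 - 1*74) - 84 = ((-12 - 2 - 9*(-8))/(2*(1 - 8)) - 1*70)*(49 - 1*74) - 84 = ((½)*(-12 - 2 + 72)/(-7) - 70)*(49 - 74) - 84 = ((½)*(-⅐)*58 - 70)*(-25) - 84 = (-29/7 - 70)*(-25) - 84 = -519/7*(-25) - 84 = 12975/7 - 84 = 12387/7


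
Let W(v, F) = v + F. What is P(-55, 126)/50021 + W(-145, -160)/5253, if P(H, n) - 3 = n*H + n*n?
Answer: 31752692/262760313 ≈ 0.12084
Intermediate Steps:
P(H, n) = 3 + n² + H*n (P(H, n) = 3 + (n*H + n*n) = 3 + (H*n + n²) = 3 + (n² + H*n) = 3 + n² + H*n)
W(v, F) = F + v
P(-55, 126)/50021 + W(-145, -160)/5253 = (3 + 126² - 55*126)/50021 + (-160 - 145)/5253 = (3 + 15876 - 6930)*(1/50021) - 305*1/5253 = 8949*(1/50021) - 305/5253 = 8949/50021 - 305/5253 = 31752692/262760313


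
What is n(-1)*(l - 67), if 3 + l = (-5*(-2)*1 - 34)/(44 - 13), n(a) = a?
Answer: 2194/31 ≈ 70.774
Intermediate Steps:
l = -117/31 (l = -3 + (-5*(-2)*1 - 34)/(44 - 13) = -3 + (10*1 - 34)/31 = -3 + (10 - 34)*(1/31) = -3 - 24*1/31 = -3 - 24/31 = -117/31 ≈ -3.7742)
n(-1)*(l - 67) = -(-117/31 - 67) = -1*(-2194/31) = 2194/31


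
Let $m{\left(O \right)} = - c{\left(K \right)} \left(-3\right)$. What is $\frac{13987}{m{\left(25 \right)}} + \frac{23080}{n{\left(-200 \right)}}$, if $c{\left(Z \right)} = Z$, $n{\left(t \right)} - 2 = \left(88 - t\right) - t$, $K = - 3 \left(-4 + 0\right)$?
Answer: $\frac{768451}{1764} \approx 435.63$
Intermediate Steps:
$K = 12$ ($K = \left(-3\right) \left(-4\right) = 12$)
$n{\left(t \right)} = 90 - 2 t$ ($n{\left(t \right)} = 2 - \left(-88 + 2 t\right) = 90 - 2 t$)
$m{\left(O \right)} = 36$ ($m{\left(O \right)} = \left(-1\right) 12 \left(-3\right) = \left(-12\right) \left(-3\right) = 36$)
$\frac{13987}{m{\left(25 \right)}} + \frac{23080}{n{\left(-200 \right)}} = \frac{13987}{36} + \frac{23080}{90 - -400} = 13987 \cdot \frac{1}{36} + \frac{23080}{90 + 400} = \frac{13987}{36} + \frac{23080}{490} = \frac{13987}{36} + 23080 \cdot \frac{1}{490} = \frac{13987}{36} + \frac{2308}{49} = \frac{768451}{1764}$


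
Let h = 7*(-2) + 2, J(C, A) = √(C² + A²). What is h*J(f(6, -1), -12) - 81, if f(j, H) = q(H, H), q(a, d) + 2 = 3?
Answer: -81 - 12*√145 ≈ -225.50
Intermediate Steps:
q(a, d) = 1 (q(a, d) = -2 + 3 = 1)
f(j, H) = 1
J(C, A) = √(A² + C²)
h = -12 (h = -14 + 2 = -12)
h*J(f(6, -1), -12) - 81 = -12*√((-12)² + 1²) - 81 = -12*√(144 + 1) - 81 = -12*√145 - 81 = -81 - 12*√145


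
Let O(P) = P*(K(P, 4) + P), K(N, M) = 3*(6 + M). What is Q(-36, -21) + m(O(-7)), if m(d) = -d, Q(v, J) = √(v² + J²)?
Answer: 161 + 3*√193 ≈ 202.68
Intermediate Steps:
K(N, M) = 18 + 3*M
O(P) = P*(30 + P) (O(P) = P*((18 + 3*4) + P) = P*((18 + 12) + P) = P*(30 + P))
Q(v, J) = √(J² + v²)
Q(-36, -21) + m(O(-7)) = √((-21)² + (-36)²) - (-7)*(30 - 7) = √(441 + 1296) - (-7)*23 = √1737 - 1*(-161) = 3*√193 + 161 = 161 + 3*√193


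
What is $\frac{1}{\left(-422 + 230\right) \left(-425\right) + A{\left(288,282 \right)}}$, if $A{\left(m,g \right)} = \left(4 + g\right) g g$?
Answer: $\frac{1}{22825464} \approx 4.3811 \cdot 10^{-8}$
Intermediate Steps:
$A{\left(m,g \right)} = g^{2} \left(4 + g\right)$ ($A{\left(m,g \right)} = \left(4 + g\right) g^{2} = g^{2} \left(4 + g\right)$)
$\frac{1}{\left(-422 + 230\right) \left(-425\right) + A{\left(288,282 \right)}} = \frac{1}{\left(-422 + 230\right) \left(-425\right) + 282^{2} \left(4 + 282\right)} = \frac{1}{\left(-192\right) \left(-425\right) + 79524 \cdot 286} = \frac{1}{81600 + 22743864} = \frac{1}{22825464}$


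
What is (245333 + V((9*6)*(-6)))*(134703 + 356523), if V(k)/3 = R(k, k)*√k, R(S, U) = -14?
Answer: 120513948258 - 371366856*I ≈ 1.2051e+11 - 3.7137e+8*I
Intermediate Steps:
V(k) = -42*√k (V(k) = 3*(-14*√k) = -42*√k)
(245333 + V((9*6)*(-6)))*(134703 + 356523) = (245333 - 42*18*I)*(134703 + 356523) = (245333 - 42*18*I)*491226 = (245333 - 756*I)*491226 = 120513948258 - 371366856*I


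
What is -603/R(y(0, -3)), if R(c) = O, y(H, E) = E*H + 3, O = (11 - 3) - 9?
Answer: 603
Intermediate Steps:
O = -1 (O = 8 - 9 = -1)
y(H, E) = 3 + E*H
R(c) = -1
-603/R(y(0, -3)) = -603/(-1) = -603*(-1) = 603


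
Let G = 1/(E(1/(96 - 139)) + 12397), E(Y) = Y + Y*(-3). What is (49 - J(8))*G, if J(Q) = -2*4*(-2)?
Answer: 473/177691 ≈ 0.0026619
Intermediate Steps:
J(Q) = 16 (J(Q) = -8*(-2) = 16)
E(Y) = -2*Y (E(Y) = Y - 3*Y = -2*Y)
G = 43/533073 (G = 1/(-2/(96 - 139) + 12397) = 1/(-2/(-43) + 12397) = 1/(-2*(-1/43) + 12397) = 1/(2/43 + 12397) = 1/(533073/43) = 43/533073 ≈ 8.0664e-5)
(49 - J(8))*G = (49 - 1*16)*(43/533073) = (49 - 16)*(43/533073) = 33*(43/533073) = 473/177691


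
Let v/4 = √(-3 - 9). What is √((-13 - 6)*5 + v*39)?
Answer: √(-95 + 312*I*√3) ≈ 15.061 + 17.94*I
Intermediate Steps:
v = 8*I*√3 (v = 4*√(-3 - 9) = 4*√(-12) = 4*(2*I*√3) = 8*I*√3 ≈ 13.856*I)
√((-13 - 6)*5 + v*39) = √((-13 - 6)*5 + (8*I*√3)*39) = √(-19*5 + 312*I*√3) = √(-95 + 312*I*√3)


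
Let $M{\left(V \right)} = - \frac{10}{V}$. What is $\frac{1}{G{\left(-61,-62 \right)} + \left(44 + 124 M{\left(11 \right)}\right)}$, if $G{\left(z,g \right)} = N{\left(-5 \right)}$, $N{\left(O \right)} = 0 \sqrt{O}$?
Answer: $- \frac{11}{756} \approx -0.01455$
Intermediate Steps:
$N{\left(O \right)} = 0$
$G{\left(z,g \right)} = 0$
$\frac{1}{G{\left(-61,-62 \right)} + \left(44 + 124 M{\left(11 \right)}\right)} = \frac{1}{0 + \left(44 + 124 \left(- \frac{10}{11}\right)\right)} = \frac{1}{0 + \left(44 - \frac{1240}{11}\right)} = \frac{1}{0 - \frac{756}{11}} = \frac{1}{- \frac{756}{11}} = - \frac{11}{756}$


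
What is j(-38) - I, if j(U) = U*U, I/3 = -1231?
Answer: 5137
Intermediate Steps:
I = -3693 (I = 3*(-1231) = -3693)
j(U) = U²
j(-38) - I = (-38)² - 1*(-3693) = 1444 + 3693 = 5137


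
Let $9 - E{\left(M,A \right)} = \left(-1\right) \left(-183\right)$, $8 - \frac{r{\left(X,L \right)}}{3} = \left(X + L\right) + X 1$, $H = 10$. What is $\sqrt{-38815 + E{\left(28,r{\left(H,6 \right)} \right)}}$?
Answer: $i \sqrt{38989} \approx 197.46 i$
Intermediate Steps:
$r{\left(X,L \right)} = 24 - 6 X - 3 L$ ($r{\left(X,L \right)} = 24 - 3 \left(\left(X + L\right) + X 1\right) = 24 - 3 \left(\left(L + X\right) + X\right) = 24 - 3 \left(L + 2 X\right) = 24 - \left(3 L + 6 X\right) = 24 - 6 X - 3 L$)
$E{\left(M,A \right)} = -174$ ($E{\left(M,A \right)} = 9 - \left(-1\right) \left(-183\right) = 9 - 183 = -174$)
$\sqrt{-38815 + E{\left(28,r{\left(H,6 \right)} \right)}} = \sqrt{-38815 - 174} = \sqrt{-38989} = i \sqrt{38989}$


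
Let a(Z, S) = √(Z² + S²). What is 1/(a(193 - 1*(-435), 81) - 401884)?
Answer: -401884/161510348511 - √400945/161510348511 ≈ -2.4922e-6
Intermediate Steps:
a(Z, S) = √(S² + Z²)
1/(a(193 - 1*(-435), 81) - 401884) = 1/(√(81² + (193 - 1*(-435))²) - 401884) = 1/(√(6561 + (193 + 435)²) - 401884) = 1/(√(6561 + 628²) - 401884) = 1/(√(6561 + 394384) - 401884) = 1/(√400945 - 401884) = 1/(-401884 + √400945)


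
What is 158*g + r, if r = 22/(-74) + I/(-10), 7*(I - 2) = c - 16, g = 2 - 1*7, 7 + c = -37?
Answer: -1022584/1295 ≈ -789.64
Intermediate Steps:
c = -44 (c = -7 - 37 = -44)
g = -5 (g = 2 - 7 = -5)
I = -46/7 (I = 2 + (-44 - 16)/7 = 2 + (⅐)*(-60) = 2 - 60/7 = -46/7 ≈ -6.5714)
r = 466/1295 (r = 22/(-74) - 46/7/(-10) = 22*(-1/74) - 46/7*(-⅒) = -11/37 + 23/35 = 466/1295 ≈ 0.35985)
158*g + r = 158*(-5) + 466/1295 = -790 + 466/1295 = -1022584/1295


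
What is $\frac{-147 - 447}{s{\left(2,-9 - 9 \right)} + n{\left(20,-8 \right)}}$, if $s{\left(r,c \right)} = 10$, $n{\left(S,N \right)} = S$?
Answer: $- \frac{99}{5} \approx -19.8$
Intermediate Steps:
$\frac{-147 - 447}{s{\left(2,-9 - 9 \right)} + n{\left(20,-8 \right)}} = \frac{-147 - 447}{10 + 20} = - \frac{594}{30} = \left(-594\right) \frac{1}{30} = - \frac{99}{5}$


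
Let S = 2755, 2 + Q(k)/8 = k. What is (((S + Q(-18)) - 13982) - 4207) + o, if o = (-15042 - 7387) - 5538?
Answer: -43561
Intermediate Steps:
Q(k) = -16 + 8*k
o = -27967 (o = -22429 - 5538 = -27967)
(((S + Q(-18)) - 13982) - 4207) + o = (((2755 + (-16 + 8*(-18))) - 13982) - 4207) - 27967 = (((2755 + (-16 - 144)) - 13982) - 4207) - 27967 = (((2755 - 160) - 13982) - 4207) - 27967 = ((2595 - 13982) - 4207) - 27967 = (-11387 - 4207) - 27967 = -15594 - 27967 = -43561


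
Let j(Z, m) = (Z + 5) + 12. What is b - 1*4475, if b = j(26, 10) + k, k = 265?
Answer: -4167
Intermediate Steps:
j(Z, m) = 17 + Z (j(Z, m) = (5 + Z) + 12 = 17 + Z)
b = 308 (b = (17 + 26) + 265 = 43 + 265 = 308)
b - 1*4475 = 308 - 1*4475 = 308 - 4475 = -4167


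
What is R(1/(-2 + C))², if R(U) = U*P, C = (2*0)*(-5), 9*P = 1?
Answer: 1/324 ≈ 0.0030864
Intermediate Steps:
P = ⅑ (P = (⅑)*1 = ⅑ ≈ 0.11111)
C = 0 (C = 0*(-5) = 0)
R(U) = U/9 (R(U) = U*(⅑) = U/9)
R(1/(-2 + C))² = (1/(9*(-2 + 0)))² = ((⅑)/(-2))² = ((⅑)*(-½))² = (-1/18)² = 1/324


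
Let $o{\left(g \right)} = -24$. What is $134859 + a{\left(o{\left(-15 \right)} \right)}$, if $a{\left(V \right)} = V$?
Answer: $134835$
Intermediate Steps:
$134859 + a{\left(o{\left(-15 \right)} \right)} = 134859 - 24 = 134835$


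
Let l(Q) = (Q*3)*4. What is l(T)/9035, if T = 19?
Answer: 228/9035 ≈ 0.025235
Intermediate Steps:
l(Q) = 12*Q (l(Q) = (3*Q)*4 = 12*Q)
l(T)/9035 = (12*19)/9035 = 228*(1/9035) = 228/9035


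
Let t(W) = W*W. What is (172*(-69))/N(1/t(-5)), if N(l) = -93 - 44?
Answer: 11868/137 ≈ 86.628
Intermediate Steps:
t(W) = W²
N(l) = -137
(172*(-69))/N(1/t(-5)) = (172*(-69))/(-137) = -11868*(-1/137) = 11868/137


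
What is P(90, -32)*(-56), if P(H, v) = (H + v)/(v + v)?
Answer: 203/4 ≈ 50.750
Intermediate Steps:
P(H, v) = (H + v)/(2*v) (P(H, v) = (H + v)/((2*v)) = (H + v)*(1/(2*v)) = (H + v)/(2*v))
P(90, -32)*(-56) = ((1/2)*(90 - 32)/(-32))*(-56) = ((1/2)*(-1/32)*58)*(-56) = -29/32*(-56) = 203/4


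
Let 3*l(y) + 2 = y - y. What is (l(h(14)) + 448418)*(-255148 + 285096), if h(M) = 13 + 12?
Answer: 40287606896/3 ≈ 1.3429e+10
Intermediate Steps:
h(M) = 25
l(y) = -⅔ (l(y) = -⅔ + (y - y)/3 = -⅔ + (⅓)*0 = -⅔ + 0 = -⅔)
(l(h(14)) + 448418)*(-255148 + 285096) = (-⅔ + 448418)*(-255148 + 285096) = (1345252/3)*29948 = 40287606896/3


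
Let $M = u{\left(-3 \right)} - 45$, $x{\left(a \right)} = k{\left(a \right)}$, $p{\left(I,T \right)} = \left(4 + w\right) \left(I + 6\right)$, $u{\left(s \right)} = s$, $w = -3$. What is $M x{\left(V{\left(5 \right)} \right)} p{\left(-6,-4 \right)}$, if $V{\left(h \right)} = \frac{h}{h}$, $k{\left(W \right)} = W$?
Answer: $0$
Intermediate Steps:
$V{\left(h \right)} = 1$
$p{\left(I,T \right)} = 6 + I$ ($p{\left(I,T \right)} = \left(4 - 3\right) \left(I + 6\right) = 1 \left(6 + I\right) = 6 + I$)
$x{\left(a \right)} = a$
$M = -48$ ($M = -3 - 45 = -48$)
$M x{\left(V{\left(5 \right)} \right)} p{\left(-6,-4 \right)} = \left(-48\right) 1 \left(6 - 6\right) = \left(-48\right) 0 = 0$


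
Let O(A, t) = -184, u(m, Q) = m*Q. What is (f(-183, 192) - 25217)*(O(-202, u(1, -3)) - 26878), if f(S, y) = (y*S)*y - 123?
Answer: 183249034024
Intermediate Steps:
u(m, Q) = Q*m
f(S, y) = -123 + S*y² (f(S, y) = (S*y)*y - 123 = S*y² - 123 = -123 + S*y²)
(f(-183, 192) - 25217)*(O(-202, u(1, -3)) - 26878) = ((-123 - 183*192²) - 25217)*(-184 - 26878) = ((-123 - 183*36864) - 25217)*(-27062) = ((-123 - 6746112) - 25217)*(-27062) = (-6746235 - 25217)*(-27062) = -6771452*(-27062) = 183249034024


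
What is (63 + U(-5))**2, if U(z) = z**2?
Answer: 7744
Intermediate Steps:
(63 + U(-5))**2 = (63 + (-5)**2)**2 = (63 + 25)**2 = 88**2 = 7744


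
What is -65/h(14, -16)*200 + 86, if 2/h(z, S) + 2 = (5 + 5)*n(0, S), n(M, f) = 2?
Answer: -116914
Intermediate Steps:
h(z, S) = 1/9 (h(z, S) = 2/(-2 + (5 + 5)*2) = 2/(-2 + 10*2) = 2/(-2 + 20) = 2/18 = 2*(1/18) = 1/9)
-65/h(14, -16)*200 + 86 = -65/1/9*200 + 86 = -65*9*200 + 86 = -585*200 + 86 = -117000 + 86 = -116914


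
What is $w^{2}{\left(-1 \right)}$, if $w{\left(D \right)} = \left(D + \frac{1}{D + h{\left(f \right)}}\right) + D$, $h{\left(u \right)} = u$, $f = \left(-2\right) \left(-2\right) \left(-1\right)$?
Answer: $\frac{121}{25} \approx 4.84$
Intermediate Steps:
$f = -4$ ($f = 4 \left(-1\right) = -4$)
$w{\left(D \right)} = \frac{1}{-4 + D} + 2 D$ ($w{\left(D \right)} = \left(D + \frac{1}{D - 4}\right) + D = \left(D + \frac{1}{-4 + D}\right) + D = \frac{1}{-4 + D} + 2 D$)
$w^{2}{\left(-1 \right)} = \left(\frac{1 - -8 + 2 \left(-1\right)^{2}}{-4 - 1}\right)^{2} = \left(\frac{1 + 8 + 2 \cdot 1}{-5}\right)^{2} = \left(- \frac{1 + 8 + 2}{5}\right)^{2} = \left(\left(- \frac{1}{5}\right) 11\right)^{2} = \left(- \frac{11}{5}\right)^{2} = \frac{121}{25}$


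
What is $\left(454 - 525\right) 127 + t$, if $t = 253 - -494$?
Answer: $-8270$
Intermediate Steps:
$t = 747$ ($t = 253 + 494 = 747$)
$\left(454 - 525\right) 127 + t = \left(454 - 525\right) 127 + 747 = \left(-71\right) 127 + 747 = -9017 + 747 = -8270$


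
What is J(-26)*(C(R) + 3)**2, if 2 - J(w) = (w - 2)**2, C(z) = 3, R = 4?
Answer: -28152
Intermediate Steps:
J(w) = 2 - (-2 + w)**2 (J(w) = 2 - (w - 2)**2 = 2 - (-2 + w)**2)
J(-26)*(C(R) + 3)**2 = (2 - (-2 - 26)**2)*(3 + 3)**2 = (2 - 1*(-28)**2)*6**2 = (2 - 1*784)*36 = (2 - 784)*36 = -782*36 = -28152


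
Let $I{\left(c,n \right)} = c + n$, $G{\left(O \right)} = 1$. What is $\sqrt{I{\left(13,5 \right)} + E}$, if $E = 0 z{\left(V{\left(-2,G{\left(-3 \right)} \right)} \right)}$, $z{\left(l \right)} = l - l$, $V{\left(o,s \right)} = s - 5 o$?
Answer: $3 \sqrt{2} \approx 4.2426$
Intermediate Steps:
$z{\left(l \right)} = 0$
$E = 0$ ($E = 0 \cdot 0 = 0$)
$\sqrt{I{\left(13,5 \right)} + E} = \sqrt{\left(13 + 5\right) + 0} = \sqrt{18 + 0} = \sqrt{18} = 3 \sqrt{2}$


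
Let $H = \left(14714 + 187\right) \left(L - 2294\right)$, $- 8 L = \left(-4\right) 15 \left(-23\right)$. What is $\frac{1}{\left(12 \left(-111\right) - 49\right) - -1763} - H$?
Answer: $\frac{7019883452}{191} \approx 3.6753 \cdot 10^{7}$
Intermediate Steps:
$L = - \frac{345}{2}$ ($L = - \frac{\left(-4\right) 15 \left(-23\right)}{8} = - \frac{\left(-60\right) \left(-23\right)}{8} = \left(- \frac{1}{8}\right) 1380 = - \frac{345}{2} \approx -172.5$)
$H = - \frac{73506633}{2}$ ($H = \left(14714 + 187\right) \left(- \frac{345}{2} - 2294\right) = 14901 \left(- \frac{4933}{2}\right) = - \frac{73506633}{2} \approx -3.6753 \cdot 10^{7}$)
$\frac{1}{\left(12 \left(-111\right) - 49\right) - -1763} - H = \frac{1}{\left(12 \left(-111\right) - 49\right) - -1763} - - \frac{73506633}{2} = \frac{1}{\left(-1332 - 49\right) + \left(1820 - 57\right)} + \frac{73506633}{2} = \frac{1}{-1381 + 1763} + \frac{73506633}{2} = \frac{1}{382} + \frac{73506633}{2} = \frac{7019883452}{191}$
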